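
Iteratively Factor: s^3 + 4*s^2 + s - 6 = (s - 1)*(s^2 + 5*s + 6) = (s - 1)*(s + 3)*(s + 2)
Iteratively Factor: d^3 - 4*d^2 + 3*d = (d - 3)*(d^2 - d) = (d - 3)*(d - 1)*(d)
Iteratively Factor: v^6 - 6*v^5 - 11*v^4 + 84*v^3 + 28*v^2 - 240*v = (v - 2)*(v^5 - 4*v^4 - 19*v^3 + 46*v^2 + 120*v) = (v - 5)*(v - 2)*(v^4 + v^3 - 14*v^2 - 24*v) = v*(v - 5)*(v - 2)*(v^3 + v^2 - 14*v - 24) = v*(v - 5)*(v - 2)*(v + 3)*(v^2 - 2*v - 8) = v*(v - 5)*(v - 2)*(v + 2)*(v + 3)*(v - 4)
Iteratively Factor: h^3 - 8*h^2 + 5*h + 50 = (h - 5)*(h^2 - 3*h - 10) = (h - 5)*(h + 2)*(h - 5)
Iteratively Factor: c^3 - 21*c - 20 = (c - 5)*(c^2 + 5*c + 4) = (c - 5)*(c + 4)*(c + 1)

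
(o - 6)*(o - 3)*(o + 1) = o^3 - 8*o^2 + 9*o + 18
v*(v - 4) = v^2 - 4*v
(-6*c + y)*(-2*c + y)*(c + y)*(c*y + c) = 12*c^4*y + 12*c^4 + 4*c^3*y^2 + 4*c^3*y - 7*c^2*y^3 - 7*c^2*y^2 + c*y^4 + c*y^3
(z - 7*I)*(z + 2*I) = z^2 - 5*I*z + 14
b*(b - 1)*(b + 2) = b^3 + b^2 - 2*b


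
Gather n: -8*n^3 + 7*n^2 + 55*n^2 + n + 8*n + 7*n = -8*n^3 + 62*n^2 + 16*n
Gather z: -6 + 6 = 0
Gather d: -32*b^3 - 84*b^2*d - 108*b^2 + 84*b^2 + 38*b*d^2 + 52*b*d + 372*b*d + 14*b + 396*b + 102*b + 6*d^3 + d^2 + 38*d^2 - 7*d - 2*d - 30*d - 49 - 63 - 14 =-32*b^3 - 24*b^2 + 512*b + 6*d^3 + d^2*(38*b + 39) + d*(-84*b^2 + 424*b - 39) - 126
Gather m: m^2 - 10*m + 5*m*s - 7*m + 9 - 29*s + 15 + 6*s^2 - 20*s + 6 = m^2 + m*(5*s - 17) + 6*s^2 - 49*s + 30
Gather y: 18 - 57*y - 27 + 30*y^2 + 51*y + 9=30*y^2 - 6*y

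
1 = 1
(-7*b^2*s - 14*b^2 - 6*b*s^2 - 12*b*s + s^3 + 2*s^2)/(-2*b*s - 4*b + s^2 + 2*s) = (-7*b^2 - 6*b*s + s^2)/(-2*b + s)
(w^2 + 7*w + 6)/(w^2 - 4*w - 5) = (w + 6)/(w - 5)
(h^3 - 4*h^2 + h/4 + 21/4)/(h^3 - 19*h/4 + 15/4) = (2*h^2 - 5*h - 7)/(2*h^2 + 3*h - 5)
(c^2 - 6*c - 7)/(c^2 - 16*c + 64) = (c^2 - 6*c - 7)/(c^2 - 16*c + 64)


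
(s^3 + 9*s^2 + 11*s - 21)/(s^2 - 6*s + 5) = (s^2 + 10*s + 21)/(s - 5)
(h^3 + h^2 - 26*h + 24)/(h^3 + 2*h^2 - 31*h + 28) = (h + 6)/(h + 7)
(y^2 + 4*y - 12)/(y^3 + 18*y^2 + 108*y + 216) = (y - 2)/(y^2 + 12*y + 36)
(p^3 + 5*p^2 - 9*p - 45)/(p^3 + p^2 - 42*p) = (p^3 + 5*p^2 - 9*p - 45)/(p*(p^2 + p - 42))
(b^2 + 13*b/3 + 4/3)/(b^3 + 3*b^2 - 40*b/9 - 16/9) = 3/(3*b - 4)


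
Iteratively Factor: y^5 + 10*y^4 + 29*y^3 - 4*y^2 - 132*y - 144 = (y + 4)*(y^4 + 6*y^3 + 5*y^2 - 24*y - 36) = (y + 2)*(y + 4)*(y^3 + 4*y^2 - 3*y - 18) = (y + 2)*(y + 3)*(y + 4)*(y^2 + y - 6) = (y + 2)*(y + 3)^2*(y + 4)*(y - 2)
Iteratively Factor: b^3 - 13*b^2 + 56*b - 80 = (b - 5)*(b^2 - 8*b + 16) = (b - 5)*(b - 4)*(b - 4)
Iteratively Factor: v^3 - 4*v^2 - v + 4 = (v + 1)*(v^2 - 5*v + 4) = (v - 1)*(v + 1)*(v - 4)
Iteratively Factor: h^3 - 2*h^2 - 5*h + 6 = (h + 2)*(h^2 - 4*h + 3) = (h - 3)*(h + 2)*(h - 1)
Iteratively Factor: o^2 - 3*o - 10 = (o + 2)*(o - 5)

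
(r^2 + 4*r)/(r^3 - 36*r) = (r + 4)/(r^2 - 36)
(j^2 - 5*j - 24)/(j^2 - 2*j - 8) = (-j^2 + 5*j + 24)/(-j^2 + 2*j + 8)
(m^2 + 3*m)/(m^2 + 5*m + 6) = m/(m + 2)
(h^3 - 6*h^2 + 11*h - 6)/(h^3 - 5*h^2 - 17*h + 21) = (h^2 - 5*h + 6)/(h^2 - 4*h - 21)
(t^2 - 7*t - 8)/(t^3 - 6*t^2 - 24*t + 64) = (t + 1)/(t^2 + 2*t - 8)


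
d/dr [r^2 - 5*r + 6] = 2*r - 5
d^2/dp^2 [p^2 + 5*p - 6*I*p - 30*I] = 2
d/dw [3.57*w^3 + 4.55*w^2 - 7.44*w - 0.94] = 10.71*w^2 + 9.1*w - 7.44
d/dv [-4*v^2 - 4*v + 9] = -8*v - 4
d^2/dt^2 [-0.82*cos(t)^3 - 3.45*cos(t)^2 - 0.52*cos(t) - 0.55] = 1.135*cos(t) + 6.9*cos(2*t) + 1.845*cos(3*t)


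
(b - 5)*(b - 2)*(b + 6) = b^3 - b^2 - 32*b + 60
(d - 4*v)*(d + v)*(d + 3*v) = d^3 - 13*d*v^2 - 12*v^3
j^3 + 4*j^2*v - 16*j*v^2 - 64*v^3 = (j - 4*v)*(j + 4*v)^2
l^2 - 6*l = l*(l - 6)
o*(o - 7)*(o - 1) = o^3 - 8*o^2 + 7*o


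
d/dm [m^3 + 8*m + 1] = 3*m^2 + 8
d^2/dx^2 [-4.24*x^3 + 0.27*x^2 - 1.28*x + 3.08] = 0.54 - 25.44*x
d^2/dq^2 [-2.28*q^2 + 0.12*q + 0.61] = -4.56000000000000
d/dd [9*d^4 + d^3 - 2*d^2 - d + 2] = 36*d^3 + 3*d^2 - 4*d - 1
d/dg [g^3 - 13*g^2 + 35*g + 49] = 3*g^2 - 26*g + 35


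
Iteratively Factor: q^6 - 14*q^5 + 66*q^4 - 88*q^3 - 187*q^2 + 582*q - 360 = (q - 4)*(q^5 - 10*q^4 + 26*q^3 + 16*q^2 - 123*q + 90) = (q - 5)*(q - 4)*(q^4 - 5*q^3 + q^2 + 21*q - 18) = (q - 5)*(q - 4)*(q - 3)*(q^3 - 2*q^2 - 5*q + 6) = (q - 5)*(q - 4)*(q - 3)^2*(q^2 + q - 2) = (q - 5)*(q - 4)*(q - 3)^2*(q - 1)*(q + 2)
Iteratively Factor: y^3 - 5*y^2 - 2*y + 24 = (y - 4)*(y^2 - y - 6) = (y - 4)*(y - 3)*(y + 2)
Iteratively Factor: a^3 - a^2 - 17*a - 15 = (a - 5)*(a^2 + 4*a + 3) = (a - 5)*(a + 1)*(a + 3)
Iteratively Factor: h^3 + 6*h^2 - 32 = (h - 2)*(h^2 + 8*h + 16) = (h - 2)*(h + 4)*(h + 4)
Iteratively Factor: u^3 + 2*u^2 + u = (u + 1)*(u^2 + u) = (u + 1)^2*(u)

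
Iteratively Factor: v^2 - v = (v - 1)*(v)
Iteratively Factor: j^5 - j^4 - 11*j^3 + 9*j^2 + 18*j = (j)*(j^4 - j^3 - 11*j^2 + 9*j + 18) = j*(j - 2)*(j^3 + j^2 - 9*j - 9) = j*(j - 2)*(j + 1)*(j^2 - 9) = j*(j - 2)*(j + 1)*(j + 3)*(j - 3)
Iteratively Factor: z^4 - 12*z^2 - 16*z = (z + 2)*(z^3 - 2*z^2 - 8*z) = z*(z + 2)*(z^2 - 2*z - 8) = z*(z + 2)^2*(z - 4)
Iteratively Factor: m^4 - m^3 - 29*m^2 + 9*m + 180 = (m + 4)*(m^3 - 5*m^2 - 9*m + 45) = (m - 5)*(m + 4)*(m^2 - 9) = (m - 5)*(m - 3)*(m + 4)*(m + 3)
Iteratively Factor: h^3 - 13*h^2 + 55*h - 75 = (h - 5)*(h^2 - 8*h + 15) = (h - 5)^2*(h - 3)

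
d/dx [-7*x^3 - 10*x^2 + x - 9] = -21*x^2 - 20*x + 1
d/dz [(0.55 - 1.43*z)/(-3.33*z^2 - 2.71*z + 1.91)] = (-4.7619*z^2 + 3.663*z - 1.2408)/(11.0889*z^4 + 18.0486*z^3 - 5.3765*z^2 - 10.3522*z + 3.6481)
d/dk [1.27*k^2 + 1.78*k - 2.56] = 2.54*k + 1.78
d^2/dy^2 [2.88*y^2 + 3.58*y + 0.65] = 5.76000000000000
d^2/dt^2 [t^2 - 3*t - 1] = 2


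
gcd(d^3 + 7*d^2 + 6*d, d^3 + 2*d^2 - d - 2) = d + 1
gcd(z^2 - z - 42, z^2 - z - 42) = z^2 - z - 42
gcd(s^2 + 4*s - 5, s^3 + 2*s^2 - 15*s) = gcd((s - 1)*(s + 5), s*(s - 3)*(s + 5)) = s + 5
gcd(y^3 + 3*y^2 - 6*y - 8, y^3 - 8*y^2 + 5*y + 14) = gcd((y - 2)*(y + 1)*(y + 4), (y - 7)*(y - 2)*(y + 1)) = y^2 - y - 2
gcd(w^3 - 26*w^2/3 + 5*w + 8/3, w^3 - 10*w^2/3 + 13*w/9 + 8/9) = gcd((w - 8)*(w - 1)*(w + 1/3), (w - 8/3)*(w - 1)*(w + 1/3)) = w^2 - 2*w/3 - 1/3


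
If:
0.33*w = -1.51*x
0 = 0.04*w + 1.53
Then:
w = -38.25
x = 8.36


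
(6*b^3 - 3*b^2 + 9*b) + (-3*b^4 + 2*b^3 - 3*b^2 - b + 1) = -3*b^4 + 8*b^3 - 6*b^2 + 8*b + 1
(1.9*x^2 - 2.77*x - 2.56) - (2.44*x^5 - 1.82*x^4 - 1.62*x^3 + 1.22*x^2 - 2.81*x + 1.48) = -2.44*x^5 + 1.82*x^4 + 1.62*x^3 + 0.68*x^2 + 0.04*x - 4.04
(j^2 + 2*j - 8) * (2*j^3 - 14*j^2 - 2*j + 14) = 2*j^5 - 10*j^4 - 46*j^3 + 122*j^2 + 44*j - 112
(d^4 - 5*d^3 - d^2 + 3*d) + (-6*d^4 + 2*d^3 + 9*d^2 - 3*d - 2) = -5*d^4 - 3*d^3 + 8*d^2 - 2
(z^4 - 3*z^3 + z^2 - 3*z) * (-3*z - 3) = -3*z^5 + 6*z^4 + 6*z^3 + 6*z^2 + 9*z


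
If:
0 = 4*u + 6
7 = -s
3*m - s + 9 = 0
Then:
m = -16/3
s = -7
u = -3/2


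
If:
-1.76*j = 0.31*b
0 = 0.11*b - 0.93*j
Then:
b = 0.00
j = 0.00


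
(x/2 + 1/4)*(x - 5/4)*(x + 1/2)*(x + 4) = x^4/2 + 15*x^3/8 - x^2 - 69*x/32 - 5/8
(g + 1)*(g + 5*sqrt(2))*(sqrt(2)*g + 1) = sqrt(2)*g^3 + sqrt(2)*g^2 + 11*g^2 + 5*sqrt(2)*g + 11*g + 5*sqrt(2)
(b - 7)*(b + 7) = b^2 - 49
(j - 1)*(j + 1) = j^2 - 1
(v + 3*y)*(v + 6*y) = v^2 + 9*v*y + 18*y^2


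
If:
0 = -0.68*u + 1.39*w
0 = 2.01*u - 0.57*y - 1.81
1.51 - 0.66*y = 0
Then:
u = 1.55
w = 0.76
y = 2.29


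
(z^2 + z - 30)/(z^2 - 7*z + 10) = (z + 6)/(z - 2)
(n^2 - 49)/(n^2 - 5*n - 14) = (n + 7)/(n + 2)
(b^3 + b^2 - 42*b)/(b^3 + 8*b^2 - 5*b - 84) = b*(b - 6)/(b^2 + b - 12)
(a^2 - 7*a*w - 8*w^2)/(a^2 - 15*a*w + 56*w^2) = (-a - w)/(-a + 7*w)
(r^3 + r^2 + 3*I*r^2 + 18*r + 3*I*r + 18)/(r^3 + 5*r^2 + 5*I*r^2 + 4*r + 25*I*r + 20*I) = (r^2 + 3*I*r + 18)/(r^2 + r*(4 + 5*I) + 20*I)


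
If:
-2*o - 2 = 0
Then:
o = -1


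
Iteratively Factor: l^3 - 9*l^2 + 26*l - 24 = (l - 2)*(l^2 - 7*l + 12) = (l - 3)*(l - 2)*(l - 4)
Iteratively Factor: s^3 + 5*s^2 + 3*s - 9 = (s + 3)*(s^2 + 2*s - 3) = (s + 3)^2*(s - 1)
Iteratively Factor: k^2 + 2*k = (k)*(k + 2)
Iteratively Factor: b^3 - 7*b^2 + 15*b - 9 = (b - 3)*(b^2 - 4*b + 3) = (b - 3)*(b - 1)*(b - 3)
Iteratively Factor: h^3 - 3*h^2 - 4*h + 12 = (h - 2)*(h^2 - h - 6) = (h - 2)*(h + 2)*(h - 3)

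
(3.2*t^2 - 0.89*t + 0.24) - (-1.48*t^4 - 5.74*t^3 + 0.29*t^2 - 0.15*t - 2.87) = 1.48*t^4 + 5.74*t^3 + 2.91*t^2 - 0.74*t + 3.11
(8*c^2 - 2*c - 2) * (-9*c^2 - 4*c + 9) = -72*c^4 - 14*c^3 + 98*c^2 - 10*c - 18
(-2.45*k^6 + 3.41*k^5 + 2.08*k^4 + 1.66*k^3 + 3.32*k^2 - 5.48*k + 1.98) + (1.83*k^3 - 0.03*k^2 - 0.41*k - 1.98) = -2.45*k^6 + 3.41*k^5 + 2.08*k^4 + 3.49*k^3 + 3.29*k^2 - 5.89*k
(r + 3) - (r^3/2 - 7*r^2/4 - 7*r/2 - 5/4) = -r^3/2 + 7*r^2/4 + 9*r/2 + 17/4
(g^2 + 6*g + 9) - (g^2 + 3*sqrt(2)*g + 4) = -3*sqrt(2)*g + 6*g + 5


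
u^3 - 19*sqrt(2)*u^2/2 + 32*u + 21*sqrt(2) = (u - 7*sqrt(2))*(u - 3*sqrt(2))*(u + sqrt(2)/2)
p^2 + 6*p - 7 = (p - 1)*(p + 7)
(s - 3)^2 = s^2 - 6*s + 9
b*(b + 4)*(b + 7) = b^3 + 11*b^2 + 28*b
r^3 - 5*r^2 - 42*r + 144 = (r - 8)*(r - 3)*(r + 6)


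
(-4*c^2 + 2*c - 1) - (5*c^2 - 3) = -9*c^2 + 2*c + 2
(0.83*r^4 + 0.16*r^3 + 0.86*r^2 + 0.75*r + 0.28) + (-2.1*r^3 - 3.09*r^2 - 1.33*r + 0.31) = 0.83*r^4 - 1.94*r^3 - 2.23*r^2 - 0.58*r + 0.59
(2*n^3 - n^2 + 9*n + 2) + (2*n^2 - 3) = 2*n^3 + n^2 + 9*n - 1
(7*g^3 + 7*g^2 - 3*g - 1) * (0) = 0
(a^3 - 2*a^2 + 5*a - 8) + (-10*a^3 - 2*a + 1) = -9*a^3 - 2*a^2 + 3*a - 7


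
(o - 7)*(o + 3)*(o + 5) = o^3 + o^2 - 41*o - 105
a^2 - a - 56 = (a - 8)*(a + 7)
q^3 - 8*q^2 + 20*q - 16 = (q - 4)*(q - 2)^2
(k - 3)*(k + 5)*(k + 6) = k^3 + 8*k^2 - 3*k - 90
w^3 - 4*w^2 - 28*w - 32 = (w - 8)*(w + 2)^2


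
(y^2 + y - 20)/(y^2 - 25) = (y - 4)/(y - 5)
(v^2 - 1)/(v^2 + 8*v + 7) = (v - 1)/(v + 7)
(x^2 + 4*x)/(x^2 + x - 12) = x/(x - 3)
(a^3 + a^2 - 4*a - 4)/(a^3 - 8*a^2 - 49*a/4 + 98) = 4*(a^3 + a^2 - 4*a - 4)/(4*a^3 - 32*a^2 - 49*a + 392)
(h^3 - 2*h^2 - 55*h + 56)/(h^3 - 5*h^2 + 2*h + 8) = (h^3 - 2*h^2 - 55*h + 56)/(h^3 - 5*h^2 + 2*h + 8)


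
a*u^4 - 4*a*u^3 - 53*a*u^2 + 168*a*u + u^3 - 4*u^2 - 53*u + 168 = (u - 8)*(u - 3)*(u + 7)*(a*u + 1)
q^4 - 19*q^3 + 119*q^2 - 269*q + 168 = (q - 8)*(q - 7)*(q - 3)*(q - 1)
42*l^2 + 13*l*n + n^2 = (6*l + n)*(7*l + n)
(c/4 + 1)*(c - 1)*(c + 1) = c^3/4 + c^2 - c/4 - 1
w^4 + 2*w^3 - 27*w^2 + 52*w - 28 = (w - 2)^2*(w - 1)*(w + 7)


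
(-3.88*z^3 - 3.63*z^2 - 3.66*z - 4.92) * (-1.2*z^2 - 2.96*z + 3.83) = 4.656*z^5 + 15.8408*z^4 + 0.2764*z^3 + 2.8347*z^2 + 0.545399999999999*z - 18.8436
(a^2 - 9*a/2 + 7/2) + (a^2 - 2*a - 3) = 2*a^2 - 13*a/2 + 1/2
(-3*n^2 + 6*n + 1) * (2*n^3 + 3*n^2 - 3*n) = -6*n^5 + 3*n^4 + 29*n^3 - 15*n^2 - 3*n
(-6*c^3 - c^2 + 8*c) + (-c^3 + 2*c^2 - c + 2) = -7*c^3 + c^2 + 7*c + 2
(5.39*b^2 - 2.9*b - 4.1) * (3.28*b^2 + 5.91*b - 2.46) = 17.6792*b^4 + 22.3429*b^3 - 43.8464*b^2 - 17.097*b + 10.086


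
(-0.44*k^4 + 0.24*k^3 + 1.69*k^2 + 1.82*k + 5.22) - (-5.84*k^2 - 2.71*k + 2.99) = -0.44*k^4 + 0.24*k^3 + 7.53*k^2 + 4.53*k + 2.23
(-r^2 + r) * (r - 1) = -r^3 + 2*r^2 - r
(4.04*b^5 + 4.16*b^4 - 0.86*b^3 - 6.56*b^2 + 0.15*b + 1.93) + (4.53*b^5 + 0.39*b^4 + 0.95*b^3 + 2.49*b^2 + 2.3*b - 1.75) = 8.57*b^5 + 4.55*b^4 + 0.09*b^3 - 4.07*b^2 + 2.45*b + 0.18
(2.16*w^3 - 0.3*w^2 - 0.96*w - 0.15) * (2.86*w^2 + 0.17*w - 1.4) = 6.1776*w^5 - 0.4908*w^4 - 5.8206*w^3 - 0.1722*w^2 + 1.3185*w + 0.21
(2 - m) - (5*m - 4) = 6 - 6*m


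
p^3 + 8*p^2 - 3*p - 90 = (p - 3)*(p + 5)*(p + 6)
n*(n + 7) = n^2 + 7*n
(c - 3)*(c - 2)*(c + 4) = c^3 - c^2 - 14*c + 24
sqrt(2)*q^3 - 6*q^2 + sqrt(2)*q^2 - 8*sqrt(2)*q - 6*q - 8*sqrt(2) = (q - 4*sqrt(2))*(q + sqrt(2))*(sqrt(2)*q + sqrt(2))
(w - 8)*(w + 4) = w^2 - 4*w - 32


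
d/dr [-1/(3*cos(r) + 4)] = -3*sin(r)/(3*cos(r) + 4)^2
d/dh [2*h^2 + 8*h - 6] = 4*h + 8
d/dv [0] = 0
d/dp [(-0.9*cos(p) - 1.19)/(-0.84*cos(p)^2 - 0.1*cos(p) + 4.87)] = (0.756*cos(p)^2 + 1.9992*cos(p) + 4.502)*sin(p)/(0.7056*cos(p)^4 + 0.168*cos(p)^3 - 8.1716*cos(p)^2 - 0.974*cos(p) + 23.7169)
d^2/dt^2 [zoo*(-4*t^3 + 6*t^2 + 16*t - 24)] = zoo*(t + 1)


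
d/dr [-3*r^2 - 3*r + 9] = -6*r - 3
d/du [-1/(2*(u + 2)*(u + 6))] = (u + 4)/((u + 2)^2*(u + 6)^2)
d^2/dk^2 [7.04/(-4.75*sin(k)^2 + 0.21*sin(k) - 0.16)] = (635.36*sin(k)^4 - 21.0672*sin(k)^3 - 974.131136*sin(k)^2 + 42.370944*sin(k) + 10.079872)/(4.75*sin(k)^2 - 0.21*sin(k) + 0.16)^3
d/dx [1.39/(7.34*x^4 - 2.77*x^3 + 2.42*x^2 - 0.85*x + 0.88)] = (-40.8104*x^3 + 11.5509*x^2 - 6.7276*x + 1.1815)/(7.34*x^4 - 2.77*x^3 + 2.42*x^2 - 0.85*x + 0.88)^2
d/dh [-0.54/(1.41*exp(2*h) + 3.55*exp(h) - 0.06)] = (1.5228*exp(h) + 1.917)*exp(h)/(1.41*exp(2*h) + 3.55*exp(h) - 0.06)^2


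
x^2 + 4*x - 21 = (x - 3)*(x + 7)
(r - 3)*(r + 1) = r^2 - 2*r - 3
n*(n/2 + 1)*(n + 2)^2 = n^4/2 + 3*n^3 + 6*n^2 + 4*n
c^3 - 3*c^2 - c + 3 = (c - 3)*(c - 1)*(c + 1)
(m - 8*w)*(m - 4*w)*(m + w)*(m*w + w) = m^4*w - 11*m^3*w^2 + m^3*w + 20*m^2*w^3 - 11*m^2*w^2 + 32*m*w^4 + 20*m*w^3 + 32*w^4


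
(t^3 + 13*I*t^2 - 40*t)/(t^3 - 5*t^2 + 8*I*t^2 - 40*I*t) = (t + 5*I)/(t - 5)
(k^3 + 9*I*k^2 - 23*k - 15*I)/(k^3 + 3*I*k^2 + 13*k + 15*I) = (k + 3*I)/(k - 3*I)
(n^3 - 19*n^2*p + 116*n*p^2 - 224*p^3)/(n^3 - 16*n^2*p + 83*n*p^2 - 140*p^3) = (-n + 8*p)/(-n + 5*p)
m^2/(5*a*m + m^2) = m/(5*a + m)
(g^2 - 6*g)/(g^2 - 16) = g*(g - 6)/(g^2 - 16)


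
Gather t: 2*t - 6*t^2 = -6*t^2 + 2*t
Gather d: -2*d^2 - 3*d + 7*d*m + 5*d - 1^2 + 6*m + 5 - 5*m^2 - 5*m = -2*d^2 + d*(7*m + 2) - 5*m^2 + m + 4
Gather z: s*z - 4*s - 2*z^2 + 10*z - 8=-4*s - 2*z^2 + z*(s + 10) - 8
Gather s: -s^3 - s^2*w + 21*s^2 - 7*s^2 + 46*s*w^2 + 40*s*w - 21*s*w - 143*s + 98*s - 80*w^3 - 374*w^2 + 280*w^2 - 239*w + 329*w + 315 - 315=-s^3 + s^2*(14 - w) + s*(46*w^2 + 19*w - 45) - 80*w^3 - 94*w^2 + 90*w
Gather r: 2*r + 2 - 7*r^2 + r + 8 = -7*r^2 + 3*r + 10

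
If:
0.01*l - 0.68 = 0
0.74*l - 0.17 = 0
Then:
No Solution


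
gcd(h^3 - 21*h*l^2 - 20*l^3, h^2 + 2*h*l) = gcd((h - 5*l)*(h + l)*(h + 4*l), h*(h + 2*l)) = 1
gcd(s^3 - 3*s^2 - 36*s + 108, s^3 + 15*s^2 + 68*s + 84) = s + 6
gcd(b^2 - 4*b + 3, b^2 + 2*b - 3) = b - 1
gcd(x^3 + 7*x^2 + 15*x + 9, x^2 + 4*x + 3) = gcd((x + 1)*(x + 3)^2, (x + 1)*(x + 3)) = x^2 + 4*x + 3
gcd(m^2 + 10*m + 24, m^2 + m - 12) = m + 4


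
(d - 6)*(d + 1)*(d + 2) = d^3 - 3*d^2 - 16*d - 12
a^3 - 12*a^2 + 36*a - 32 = (a - 8)*(a - 2)^2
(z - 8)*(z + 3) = z^2 - 5*z - 24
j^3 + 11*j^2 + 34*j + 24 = (j + 1)*(j + 4)*(j + 6)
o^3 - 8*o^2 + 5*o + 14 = (o - 7)*(o - 2)*(o + 1)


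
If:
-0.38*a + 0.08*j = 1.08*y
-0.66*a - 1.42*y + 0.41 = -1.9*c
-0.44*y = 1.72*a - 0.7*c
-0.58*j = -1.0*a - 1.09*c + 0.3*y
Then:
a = -0.10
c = -0.26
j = -0.66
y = -0.01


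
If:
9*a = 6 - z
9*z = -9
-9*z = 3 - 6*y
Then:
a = 7/9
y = -1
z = -1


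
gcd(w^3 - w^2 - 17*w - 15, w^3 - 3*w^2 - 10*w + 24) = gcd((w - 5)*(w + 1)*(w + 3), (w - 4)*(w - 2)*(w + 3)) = w + 3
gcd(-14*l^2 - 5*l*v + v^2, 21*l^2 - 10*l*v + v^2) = -7*l + v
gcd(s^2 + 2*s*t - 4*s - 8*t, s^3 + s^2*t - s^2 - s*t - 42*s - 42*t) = 1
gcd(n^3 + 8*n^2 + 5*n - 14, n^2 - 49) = n + 7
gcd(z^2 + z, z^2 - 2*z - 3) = z + 1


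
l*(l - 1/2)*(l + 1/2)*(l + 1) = l^4 + l^3 - l^2/4 - l/4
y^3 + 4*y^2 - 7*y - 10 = (y - 2)*(y + 1)*(y + 5)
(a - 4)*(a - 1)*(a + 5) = a^3 - 21*a + 20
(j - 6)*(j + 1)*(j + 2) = j^3 - 3*j^2 - 16*j - 12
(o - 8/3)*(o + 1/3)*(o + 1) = o^3 - 4*o^2/3 - 29*o/9 - 8/9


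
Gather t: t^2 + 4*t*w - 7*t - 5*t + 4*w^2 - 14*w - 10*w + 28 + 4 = t^2 + t*(4*w - 12) + 4*w^2 - 24*w + 32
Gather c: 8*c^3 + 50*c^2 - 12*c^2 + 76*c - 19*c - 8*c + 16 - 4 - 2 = 8*c^3 + 38*c^2 + 49*c + 10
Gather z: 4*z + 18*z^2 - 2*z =18*z^2 + 2*z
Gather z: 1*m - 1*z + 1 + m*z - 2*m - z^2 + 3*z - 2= -m - z^2 + z*(m + 2) - 1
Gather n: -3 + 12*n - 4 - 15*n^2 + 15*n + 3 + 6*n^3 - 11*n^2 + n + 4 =6*n^3 - 26*n^2 + 28*n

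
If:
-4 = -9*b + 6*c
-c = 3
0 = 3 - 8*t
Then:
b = -14/9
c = -3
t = 3/8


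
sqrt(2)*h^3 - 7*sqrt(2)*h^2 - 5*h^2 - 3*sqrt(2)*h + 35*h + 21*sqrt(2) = (h - 7)*(h - 3*sqrt(2))*(sqrt(2)*h + 1)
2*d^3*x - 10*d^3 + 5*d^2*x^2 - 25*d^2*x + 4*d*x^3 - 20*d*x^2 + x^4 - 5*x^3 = (d + x)^2*(2*d + x)*(x - 5)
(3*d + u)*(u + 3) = 3*d*u + 9*d + u^2 + 3*u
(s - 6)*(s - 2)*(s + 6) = s^3 - 2*s^2 - 36*s + 72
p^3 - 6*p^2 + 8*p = p*(p - 4)*(p - 2)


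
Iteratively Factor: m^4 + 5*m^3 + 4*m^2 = (m + 1)*(m^3 + 4*m^2) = (m + 1)*(m + 4)*(m^2) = m*(m + 1)*(m + 4)*(m)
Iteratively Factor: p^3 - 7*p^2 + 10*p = (p - 2)*(p^2 - 5*p) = (p - 5)*(p - 2)*(p)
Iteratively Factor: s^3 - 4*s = (s + 2)*(s^2 - 2*s) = s*(s + 2)*(s - 2)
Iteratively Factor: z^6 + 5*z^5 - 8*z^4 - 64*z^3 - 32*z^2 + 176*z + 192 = (z + 4)*(z^5 + z^4 - 12*z^3 - 16*z^2 + 32*z + 48) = (z + 2)*(z + 4)*(z^4 - z^3 - 10*z^2 + 4*z + 24) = (z - 2)*(z + 2)*(z + 4)*(z^3 + z^2 - 8*z - 12) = (z - 2)*(z + 2)^2*(z + 4)*(z^2 - z - 6) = (z - 3)*(z - 2)*(z + 2)^2*(z + 4)*(z + 2)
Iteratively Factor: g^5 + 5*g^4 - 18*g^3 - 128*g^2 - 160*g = (g + 4)*(g^4 + g^3 - 22*g^2 - 40*g) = g*(g + 4)*(g^3 + g^2 - 22*g - 40) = g*(g - 5)*(g + 4)*(g^2 + 6*g + 8) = g*(g - 5)*(g + 2)*(g + 4)*(g + 4)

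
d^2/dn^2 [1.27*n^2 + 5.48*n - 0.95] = 2.54000000000000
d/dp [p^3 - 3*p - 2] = 3*p^2 - 3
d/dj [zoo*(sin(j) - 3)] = zoo*cos(j)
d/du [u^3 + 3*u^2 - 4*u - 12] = 3*u^2 + 6*u - 4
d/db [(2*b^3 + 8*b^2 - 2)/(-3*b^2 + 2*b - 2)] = 2*(-3*b^4 + 4*b^3 + 2*b^2 - 22*b + 2)/(9*b^4 - 12*b^3 + 16*b^2 - 8*b + 4)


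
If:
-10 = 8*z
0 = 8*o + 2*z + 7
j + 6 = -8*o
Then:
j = -3/2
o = -9/16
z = -5/4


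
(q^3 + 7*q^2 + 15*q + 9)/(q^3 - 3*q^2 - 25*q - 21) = (q + 3)/(q - 7)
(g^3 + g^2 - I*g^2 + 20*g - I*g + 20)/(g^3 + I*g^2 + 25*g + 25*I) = (g^2 + g*(1 + 4*I) + 4*I)/(g^2 + 6*I*g - 5)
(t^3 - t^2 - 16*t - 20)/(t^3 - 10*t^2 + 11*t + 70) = (t + 2)/(t - 7)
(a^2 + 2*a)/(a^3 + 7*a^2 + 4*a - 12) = a/(a^2 + 5*a - 6)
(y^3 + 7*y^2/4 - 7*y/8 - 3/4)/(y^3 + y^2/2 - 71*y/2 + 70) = (8*y^3 + 14*y^2 - 7*y - 6)/(4*(2*y^3 + y^2 - 71*y + 140))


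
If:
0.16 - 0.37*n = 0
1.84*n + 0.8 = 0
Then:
No Solution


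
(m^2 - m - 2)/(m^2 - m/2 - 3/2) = 2*(m - 2)/(2*m - 3)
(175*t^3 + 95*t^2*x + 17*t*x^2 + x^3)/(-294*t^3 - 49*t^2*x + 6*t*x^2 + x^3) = (25*t^2 + 10*t*x + x^2)/(-42*t^2 - t*x + x^2)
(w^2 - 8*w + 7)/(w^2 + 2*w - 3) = (w - 7)/(w + 3)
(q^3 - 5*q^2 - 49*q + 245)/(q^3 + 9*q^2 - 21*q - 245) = (q - 7)/(q + 7)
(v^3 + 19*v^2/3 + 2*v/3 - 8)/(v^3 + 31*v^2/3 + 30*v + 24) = (v - 1)/(v + 3)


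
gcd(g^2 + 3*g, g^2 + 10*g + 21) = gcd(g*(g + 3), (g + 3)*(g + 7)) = g + 3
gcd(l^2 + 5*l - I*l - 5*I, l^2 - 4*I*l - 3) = l - I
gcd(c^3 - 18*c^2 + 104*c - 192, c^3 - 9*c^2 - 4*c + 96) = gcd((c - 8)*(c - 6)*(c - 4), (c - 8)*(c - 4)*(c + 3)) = c^2 - 12*c + 32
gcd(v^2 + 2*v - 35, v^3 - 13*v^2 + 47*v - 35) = v - 5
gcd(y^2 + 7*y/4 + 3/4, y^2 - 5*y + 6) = 1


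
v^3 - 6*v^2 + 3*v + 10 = (v - 5)*(v - 2)*(v + 1)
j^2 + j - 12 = (j - 3)*(j + 4)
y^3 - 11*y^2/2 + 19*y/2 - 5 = (y - 5/2)*(y - 2)*(y - 1)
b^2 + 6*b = b*(b + 6)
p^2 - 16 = (p - 4)*(p + 4)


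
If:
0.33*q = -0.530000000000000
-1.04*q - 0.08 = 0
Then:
No Solution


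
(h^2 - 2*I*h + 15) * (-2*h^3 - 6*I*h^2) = -2*h^5 - 2*I*h^4 - 42*h^3 - 90*I*h^2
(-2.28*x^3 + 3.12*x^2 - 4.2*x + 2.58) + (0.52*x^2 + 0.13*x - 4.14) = -2.28*x^3 + 3.64*x^2 - 4.07*x - 1.56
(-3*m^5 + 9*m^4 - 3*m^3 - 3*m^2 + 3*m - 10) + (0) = -3*m^5 + 9*m^4 - 3*m^3 - 3*m^2 + 3*m - 10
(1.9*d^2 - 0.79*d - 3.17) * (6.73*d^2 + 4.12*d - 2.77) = 12.787*d^4 + 2.5113*d^3 - 29.8519*d^2 - 10.8721*d + 8.7809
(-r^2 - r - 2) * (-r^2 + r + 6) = r^4 - 5*r^2 - 8*r - 12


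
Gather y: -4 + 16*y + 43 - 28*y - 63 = -12*y - 24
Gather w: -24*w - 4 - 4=-24*w - 8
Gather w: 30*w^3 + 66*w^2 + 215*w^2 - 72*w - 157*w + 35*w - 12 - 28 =30*w^3 + 281*w^2 - 194*w - 40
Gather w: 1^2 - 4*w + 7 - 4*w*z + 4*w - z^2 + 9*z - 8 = -4*w*z - z^2 + 9*z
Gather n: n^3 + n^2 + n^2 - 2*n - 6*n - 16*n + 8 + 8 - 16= n^3 + 2*n^2 - 24*n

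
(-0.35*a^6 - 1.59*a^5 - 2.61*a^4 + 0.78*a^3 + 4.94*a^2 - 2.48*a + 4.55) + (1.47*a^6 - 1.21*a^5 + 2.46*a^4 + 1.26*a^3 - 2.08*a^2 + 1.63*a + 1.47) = 1.12*a^6 - 2.8*a^5 - 0.15*a^4 + 2.04*a^3 + 2.86*a^2 - 0.85*a + 6.02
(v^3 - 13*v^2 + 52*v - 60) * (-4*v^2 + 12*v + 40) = -4*v^5 + 64*v^4 - 324*v^3 + 344*v^2 + 1360*v - 2400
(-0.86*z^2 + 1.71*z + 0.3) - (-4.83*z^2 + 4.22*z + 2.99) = 3.97*z^2 - 2.51*z - 2.69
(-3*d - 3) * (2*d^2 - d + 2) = -6*d^3 - 3*d^2 - 3*d - 6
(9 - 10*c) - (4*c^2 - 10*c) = 9 - 4*c^2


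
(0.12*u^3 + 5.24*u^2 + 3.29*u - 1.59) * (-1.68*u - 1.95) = -0.2016*u^4 - 9.0372*u^3 - 15.7452*u^2 - 3.7443*u + 3.1005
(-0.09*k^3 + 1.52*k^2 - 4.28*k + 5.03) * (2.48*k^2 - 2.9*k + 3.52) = -0.2232*k^5 + 4.0306*k^4 - 15.3392*k^3 + 30.2368*k^2 - 29.6526*k + 17.7056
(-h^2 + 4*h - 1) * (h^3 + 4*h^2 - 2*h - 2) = -h^5 + 17*h^3 - 10*h^2 - 6*h + 2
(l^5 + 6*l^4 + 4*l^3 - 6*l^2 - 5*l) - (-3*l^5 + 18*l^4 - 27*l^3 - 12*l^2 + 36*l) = 4*l^5 - 12*l^4 + 31*l^3 + 6*l^2 - 41*l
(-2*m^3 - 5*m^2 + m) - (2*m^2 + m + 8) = -2*m^3 - 7*m^2 - 8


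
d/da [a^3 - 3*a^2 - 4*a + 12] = 3*a^2 - 6*a - 4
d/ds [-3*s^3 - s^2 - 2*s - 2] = -9*s^2 - 2*s - 2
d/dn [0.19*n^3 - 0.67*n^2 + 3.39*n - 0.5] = 0.57*n^2 - 1.34*n + 3.39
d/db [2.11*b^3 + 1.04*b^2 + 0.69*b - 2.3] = 6.33*b^2 + 2.08*b + 0.69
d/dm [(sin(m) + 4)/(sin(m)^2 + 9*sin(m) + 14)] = (-8*sin(m) + cos(m)^2 - 23)*cos(m)/(sin(m)^2 + 9*sin(m) + 14)^2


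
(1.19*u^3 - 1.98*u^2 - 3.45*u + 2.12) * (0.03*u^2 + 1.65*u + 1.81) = 0.0357*u^5 + 1.9041*u^4 - 1.2166*u^3 - 9.2127*u^2 - 2.7465*u + 3.8372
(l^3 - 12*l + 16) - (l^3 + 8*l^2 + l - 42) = -8*l^2 - 13*l + 58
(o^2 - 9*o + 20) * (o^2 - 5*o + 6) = o^4 - 14*o^3 + 71*o^2 - 154*o + 120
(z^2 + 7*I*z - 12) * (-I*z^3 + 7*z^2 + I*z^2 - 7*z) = -I*z^5 + 14*z^4 + I*z^4 - 14*z^3 + 61*I*z^3 - 84*z^2 - 61*I*z^2 + 84*z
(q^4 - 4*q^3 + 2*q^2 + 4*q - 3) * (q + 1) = q^5 - 3*q^4 - 2*q^3 + 6*q^2 + q - 3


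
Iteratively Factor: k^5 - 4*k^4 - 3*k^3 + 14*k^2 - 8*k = (k - 1)*(k^4 - 3*k^3 - 6*k^2 + 8*k) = k*(k - 1)*(k^3 - 3*k^2 - 6*k + 8) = k*(k - 4)*(k - 1)*(k^2 + k - 2) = k*(k - 4)*(k - 1)*(k + 2)*(k - 1)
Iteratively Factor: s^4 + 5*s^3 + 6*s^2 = (s + 2)*(s^3 + 3*s^2) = s*(s + 2)*(s^2 + 3*s) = s^2*(s + 2)*(s + 3)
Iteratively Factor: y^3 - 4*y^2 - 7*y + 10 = (y + 2)*(y^2 - 6*y + 5) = (y - 5)*(y + 2)*(y - 1)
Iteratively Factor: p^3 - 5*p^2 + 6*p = (p)*(p^2 - 5*p + 6) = p*(p - 3)*(p - 2)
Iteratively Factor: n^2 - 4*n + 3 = (n - 1)*(n - 3)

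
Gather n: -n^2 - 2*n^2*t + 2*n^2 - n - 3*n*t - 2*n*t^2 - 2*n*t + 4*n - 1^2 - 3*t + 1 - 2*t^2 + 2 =n^2*(1 - 2*t) + n*(-2*t^2 - 5*t + 3) - 2*t^2 - 3*t + 2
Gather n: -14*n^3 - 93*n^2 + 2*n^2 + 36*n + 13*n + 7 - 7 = -14*n^3 - 91*n^2 + 49*n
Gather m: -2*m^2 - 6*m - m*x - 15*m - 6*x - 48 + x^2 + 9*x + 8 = -2*m^2 + m*(-x - 21) + x^2 + 3*x - 40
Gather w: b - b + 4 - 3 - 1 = 0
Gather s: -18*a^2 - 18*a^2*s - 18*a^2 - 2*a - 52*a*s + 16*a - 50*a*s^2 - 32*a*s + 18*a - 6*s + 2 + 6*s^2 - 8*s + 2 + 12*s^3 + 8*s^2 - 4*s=-36*a^2 + 32*a + 12*s^3 + s^2*(14 - 50*a) + s*(-18*a^2 - 84*a - 18) + 4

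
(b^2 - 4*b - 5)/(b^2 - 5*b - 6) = (b - 5)/(b - 6)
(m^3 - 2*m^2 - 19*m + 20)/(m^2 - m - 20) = m - 1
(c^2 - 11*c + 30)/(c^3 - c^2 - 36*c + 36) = (c - 5)/(c^2 + 5*c - 6)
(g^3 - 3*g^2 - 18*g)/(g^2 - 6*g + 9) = g*(g^2 - 3*g - 18)/(g^2 - 6*g + 9)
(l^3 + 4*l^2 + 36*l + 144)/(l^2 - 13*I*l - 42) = (l^2 + l*(4 + 6*I) + 24*I)/(l - 7*I)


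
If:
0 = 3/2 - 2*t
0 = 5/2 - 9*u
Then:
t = 3/4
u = 5/18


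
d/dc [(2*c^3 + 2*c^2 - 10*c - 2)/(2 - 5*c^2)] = 2*(-5*c^4 - 19*c^2 - 6*c - 10)/(25*c^4 - 20*c^2 + 4)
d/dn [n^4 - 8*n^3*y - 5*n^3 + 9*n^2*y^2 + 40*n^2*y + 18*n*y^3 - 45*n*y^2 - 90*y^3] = 4*n^3 - 24*n^2*y - 15*n^2 + 18*n*y^2 + 80*n*y + 18*y^3 - 45*y^2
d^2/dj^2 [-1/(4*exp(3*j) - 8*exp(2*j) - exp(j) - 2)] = (2*(-12*exp(2*j) + 16*exp(j) + 1)^2*exp(j) + (36*exp(2*j) - 32*exp(j) - 1)*(-4*exp(3*j) + 8*exp(2*j) + exp(j) + 2))*exp(j)/(-4*exp(3*j) + 8*exp(2*j) + exp(j) + 2)^3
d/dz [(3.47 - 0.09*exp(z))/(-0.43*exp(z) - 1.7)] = 1.6451*exp(z)/(0.43*exp(z) + 1.7)^2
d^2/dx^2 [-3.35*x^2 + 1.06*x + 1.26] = -6.70000000000000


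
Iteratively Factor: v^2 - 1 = (v - 1)*(v + 1)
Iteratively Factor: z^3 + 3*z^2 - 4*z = (z)*(z^2 + 3*z - 4) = z*(z - 1)*(z + 4)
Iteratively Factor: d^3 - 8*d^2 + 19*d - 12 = (d - 4)*(d^2 - 4*d + 3) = (d - 4)*(d - 1)*(d - 3)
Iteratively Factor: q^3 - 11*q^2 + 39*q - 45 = (q - 3)*(q^2 - 8*q + 15) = (q - 5)*(q - 3)*(q - 3)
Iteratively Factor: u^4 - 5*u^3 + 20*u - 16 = (u - 1)*(u^3 - 4*u^2 - 4*u + 16) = (u - 4)*(u - 1)*(u^2 - 4) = (u - 4)*(u - 1)*(u + 2)*(u - 2)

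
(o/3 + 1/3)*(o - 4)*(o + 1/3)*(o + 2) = o^4/3 - 2*o^3/9 - 31*o^2/9 - 34*o/9 - 8/9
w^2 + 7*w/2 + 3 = (w + 3/2)*(w + 2)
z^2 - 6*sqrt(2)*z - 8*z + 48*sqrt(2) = (z - 8)*(z - 6*sqrt(2))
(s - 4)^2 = s^2 - 8*s + 16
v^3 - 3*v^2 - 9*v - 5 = (v - 5)*(v + 1)^2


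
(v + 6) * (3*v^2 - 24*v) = 3*v^3 - 6*v^2 - 144*v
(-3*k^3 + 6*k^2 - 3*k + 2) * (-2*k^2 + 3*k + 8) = 6*k^5 - 21*k^4 + 35*k^2 - 18*k + 16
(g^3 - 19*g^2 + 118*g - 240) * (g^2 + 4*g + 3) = g^5 - 15*g^4 + 45*g^3 + 175*g^2 - 606*g - 720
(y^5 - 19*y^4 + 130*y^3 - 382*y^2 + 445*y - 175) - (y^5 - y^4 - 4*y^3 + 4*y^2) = -18*y^4 + 134*y^3 - 386*y^2 + 445*y - 175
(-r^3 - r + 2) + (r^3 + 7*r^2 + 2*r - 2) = 7*r^2 + r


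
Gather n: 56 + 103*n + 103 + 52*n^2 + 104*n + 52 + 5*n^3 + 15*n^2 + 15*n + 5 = 5*n^3 + 67*n^2 + 222*n + 216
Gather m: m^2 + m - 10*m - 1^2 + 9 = m^2 - 9*m + 8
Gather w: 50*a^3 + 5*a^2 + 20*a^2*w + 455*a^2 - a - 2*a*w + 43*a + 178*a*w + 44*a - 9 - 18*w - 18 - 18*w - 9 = 50*a^3 + 460*a^2 + 86*a + w*(20*a^2 + 176*a - 36) - 36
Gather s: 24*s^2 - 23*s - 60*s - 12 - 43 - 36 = 24*s^2 - 83*s - 91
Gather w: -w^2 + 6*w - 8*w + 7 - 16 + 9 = -w^2 - 2*w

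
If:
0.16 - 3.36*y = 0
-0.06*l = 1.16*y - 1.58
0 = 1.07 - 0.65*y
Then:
No Solution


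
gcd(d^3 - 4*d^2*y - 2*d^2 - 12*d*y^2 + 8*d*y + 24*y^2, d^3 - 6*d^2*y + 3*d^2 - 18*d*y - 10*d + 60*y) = -d^2 + 6*d*y + 2*d - 12*y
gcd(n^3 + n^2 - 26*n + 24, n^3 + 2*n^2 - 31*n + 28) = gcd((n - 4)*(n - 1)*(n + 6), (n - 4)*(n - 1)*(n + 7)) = n^2 - 5*n + 4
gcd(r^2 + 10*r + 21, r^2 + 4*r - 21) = r + 7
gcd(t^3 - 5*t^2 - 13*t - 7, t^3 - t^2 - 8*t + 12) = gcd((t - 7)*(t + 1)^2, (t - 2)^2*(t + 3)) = 1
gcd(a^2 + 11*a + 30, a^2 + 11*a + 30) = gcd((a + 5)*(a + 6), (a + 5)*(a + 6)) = a^2 + 11*a + 30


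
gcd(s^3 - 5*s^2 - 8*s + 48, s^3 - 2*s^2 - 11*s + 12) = s^2 - s - 12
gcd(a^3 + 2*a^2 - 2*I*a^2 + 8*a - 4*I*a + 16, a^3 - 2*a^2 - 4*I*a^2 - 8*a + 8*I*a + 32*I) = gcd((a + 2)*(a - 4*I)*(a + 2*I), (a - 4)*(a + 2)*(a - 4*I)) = a^2 + a*(2 - 4*I) - 8*I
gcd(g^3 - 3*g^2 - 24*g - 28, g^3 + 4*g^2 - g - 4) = 1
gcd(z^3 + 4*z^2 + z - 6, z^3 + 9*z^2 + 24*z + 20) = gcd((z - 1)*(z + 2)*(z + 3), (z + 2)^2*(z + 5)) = z + 2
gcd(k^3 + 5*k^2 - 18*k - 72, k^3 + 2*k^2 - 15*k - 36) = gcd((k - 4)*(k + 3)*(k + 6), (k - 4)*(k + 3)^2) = k^2 - k - 12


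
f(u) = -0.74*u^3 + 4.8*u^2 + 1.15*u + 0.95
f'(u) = -2.22*u^2 + 9.6*u + 1.15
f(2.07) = 17.33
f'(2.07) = 11.51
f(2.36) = 20.67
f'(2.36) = 11.44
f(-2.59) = 43.03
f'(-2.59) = -38.61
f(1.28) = 8.73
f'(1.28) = 9.80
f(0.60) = 3.21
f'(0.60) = 6.11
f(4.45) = 35.91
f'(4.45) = -0.09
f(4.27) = 35.77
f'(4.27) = 1.66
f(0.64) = 3.46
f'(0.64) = 6.38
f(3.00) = 27.62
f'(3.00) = 9.97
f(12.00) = -572.77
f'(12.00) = -203.33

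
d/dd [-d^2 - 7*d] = -2*d - 7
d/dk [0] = 0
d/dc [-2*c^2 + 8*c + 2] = 8 - 4*c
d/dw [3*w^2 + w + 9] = 6*w + 1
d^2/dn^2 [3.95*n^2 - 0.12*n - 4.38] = 7.90000000000000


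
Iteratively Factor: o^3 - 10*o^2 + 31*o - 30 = (o - 3)*(o^2 - 7*o + 10) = (o - 3)*(o - 2)*(o - 5)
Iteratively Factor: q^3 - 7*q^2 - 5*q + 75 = (q - 5)*(q^2 - 2*q - 15) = (q - 5)^2*(q + 3)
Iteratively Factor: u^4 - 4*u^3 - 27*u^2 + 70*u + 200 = (u - 5)*(u^3 + u^2 - 22*u - 40) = (u - 5)*(u + 2)*(u^2 - u - 20) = (u - 5)*(u + 2)*(u + 4)*(u - 5)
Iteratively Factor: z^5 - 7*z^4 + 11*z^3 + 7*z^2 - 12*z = (z + 1)*(z^4 - 8*z^3 + 19*z^2 - 12*z) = (z - 4)*(z + 1)*(z^3 - 4*z^2 + 3*z) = z*(z - 4)*(z + 1)*(z^2 - 4*z + 3) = z*(z - 4)*(z - 3)*(z + 1)*(z - 1)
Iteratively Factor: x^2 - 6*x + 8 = (x - 2)*(x - 4)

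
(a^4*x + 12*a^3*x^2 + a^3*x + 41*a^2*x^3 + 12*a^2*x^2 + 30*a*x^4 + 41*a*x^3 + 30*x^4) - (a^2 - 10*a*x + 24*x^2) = a^4*x + 12*a^3*x^2 + a^3*x + 41*a^2*x^3 + 12*a^2*x^2 - a^2 + 30*a*x^4 + 41*a*x^3 + 10*a*x + 30*x^4 - 24*x^2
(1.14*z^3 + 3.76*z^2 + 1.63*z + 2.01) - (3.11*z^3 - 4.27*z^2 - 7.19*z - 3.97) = -1.97*z^3 + 8.03*z^2 + 8.82*z + 5.98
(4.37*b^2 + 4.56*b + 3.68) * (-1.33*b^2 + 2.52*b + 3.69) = -5.8121*b^4 + 4.9476*b^3 + 22.7221*b^2 + 26.1*b + 13.5792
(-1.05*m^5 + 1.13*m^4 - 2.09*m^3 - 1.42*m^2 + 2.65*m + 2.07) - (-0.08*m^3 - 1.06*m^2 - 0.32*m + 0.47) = -1.05*m^5 + 1.13*m^4 - 2.01*m^3 - 0.36*m^2 + 2.97*m + 1.6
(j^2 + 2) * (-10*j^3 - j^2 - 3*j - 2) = -10*j^5 - j^4 - 23*j^3 - 4*j^2 - 6*j - 4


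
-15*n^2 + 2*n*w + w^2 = (-3*n + w)*(5*n + w)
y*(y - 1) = y^2 - y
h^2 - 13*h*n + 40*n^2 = (h - 8*n)*(h - 5*n)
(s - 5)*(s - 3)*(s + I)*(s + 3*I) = s^4 - 8*s^3 + 4*I*s^3 + 12*s^2 - 32*I*s^2 + 24*s + 60*I*s - 45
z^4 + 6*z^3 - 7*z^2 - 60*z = z*(z - 3)*(z + 4)*(z + 5)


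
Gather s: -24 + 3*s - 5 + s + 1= 4*s - 28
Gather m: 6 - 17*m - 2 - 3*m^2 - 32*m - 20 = -3*m^2 - 49*m - 16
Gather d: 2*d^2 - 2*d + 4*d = 2*d^2 + 2*d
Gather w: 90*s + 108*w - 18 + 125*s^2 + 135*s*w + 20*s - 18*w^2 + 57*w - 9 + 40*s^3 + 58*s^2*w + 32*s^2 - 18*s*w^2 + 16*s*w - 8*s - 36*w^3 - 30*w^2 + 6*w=40*s^3 + 157*s^2 + 102*s - 36*w^3 + w^2*(-18*s - 48) + w*(58*s^2 + 151*s + 171) - 27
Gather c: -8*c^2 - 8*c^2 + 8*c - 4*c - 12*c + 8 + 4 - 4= -16*c^2 - 8*c + 8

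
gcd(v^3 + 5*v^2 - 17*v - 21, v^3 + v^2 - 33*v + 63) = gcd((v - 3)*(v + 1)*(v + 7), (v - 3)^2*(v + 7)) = v^2 + 4*v - 21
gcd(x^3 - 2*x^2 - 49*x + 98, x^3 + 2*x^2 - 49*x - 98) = x^2 - 49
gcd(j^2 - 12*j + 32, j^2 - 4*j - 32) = j - 8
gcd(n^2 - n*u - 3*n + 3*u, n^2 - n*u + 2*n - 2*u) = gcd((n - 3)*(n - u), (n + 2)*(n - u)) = -n + u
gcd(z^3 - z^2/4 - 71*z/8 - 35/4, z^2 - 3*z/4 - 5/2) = z + 5/4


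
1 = 1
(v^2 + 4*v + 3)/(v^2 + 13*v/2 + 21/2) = 2*(v + 1)/(2*v + 7)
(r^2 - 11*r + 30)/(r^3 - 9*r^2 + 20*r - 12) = (r - 5)/(r^2 - 3*r + 2)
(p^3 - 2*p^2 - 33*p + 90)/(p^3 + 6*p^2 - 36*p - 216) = (p^2 - 8*p + 15)/(p^2 - 36)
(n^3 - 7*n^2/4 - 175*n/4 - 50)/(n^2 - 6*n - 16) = (4*n^2 + 25*n + 25)/(4*(n + 2))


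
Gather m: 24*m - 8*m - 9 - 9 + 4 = 16*m - 14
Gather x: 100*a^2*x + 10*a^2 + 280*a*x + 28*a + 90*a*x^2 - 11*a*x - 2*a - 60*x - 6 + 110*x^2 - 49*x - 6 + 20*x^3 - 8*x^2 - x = 10*a^2 + 26*a + 20*x^3 + x^2*(90*a + 102) + x*(100*a^2 + 269*a - 110) - 12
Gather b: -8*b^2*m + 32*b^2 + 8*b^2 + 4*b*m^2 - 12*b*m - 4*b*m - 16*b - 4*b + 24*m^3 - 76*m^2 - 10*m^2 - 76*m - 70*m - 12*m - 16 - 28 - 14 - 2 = b^2*(40 - 8*m) + b*(4*m^2 - 16*m - 20) + 24*m^3 - 86*m^2 - 158*m - 60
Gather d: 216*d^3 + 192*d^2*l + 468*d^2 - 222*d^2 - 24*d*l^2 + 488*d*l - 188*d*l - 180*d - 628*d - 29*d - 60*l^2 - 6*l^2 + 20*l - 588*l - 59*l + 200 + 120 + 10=216*d^3 + d^2*(192*l + 246) + d*(-24*l^2 + 300*l - 837) - 66*l^2 - 627*l + 330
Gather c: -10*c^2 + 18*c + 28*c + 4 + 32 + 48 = -10*c^2 + 46*c + 84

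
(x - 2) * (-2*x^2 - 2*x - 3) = -2*x^3 + 2*x^2 + x + 6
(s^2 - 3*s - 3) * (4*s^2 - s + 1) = 4*s^4 - 13*s^3 - 8*s^2 - 3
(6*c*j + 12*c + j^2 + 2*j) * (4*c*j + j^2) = 24*c^2*j^2 + 48*c^2*j + 10*c*j^3 + 20*c*j^2 + j^4 + 2*j^3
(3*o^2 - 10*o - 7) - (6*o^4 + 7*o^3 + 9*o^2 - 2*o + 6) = -6*o^4 - 7*o^3 - 6*o^2 - 8*o - 13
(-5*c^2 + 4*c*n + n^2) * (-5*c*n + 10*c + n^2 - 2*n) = 25*c^3*n - 50*c^3 - 25*c^2*n^2 + 50*c^2*n - c*n^3 + 2*c*n^2 + n^4 - 2*n^3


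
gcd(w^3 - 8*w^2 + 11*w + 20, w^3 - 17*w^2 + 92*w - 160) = w^2 - 9*w + 20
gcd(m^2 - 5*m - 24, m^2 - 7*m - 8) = m - 8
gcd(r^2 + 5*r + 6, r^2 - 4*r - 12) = r + 2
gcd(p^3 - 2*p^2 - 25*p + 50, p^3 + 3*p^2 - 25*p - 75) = p^2 - 25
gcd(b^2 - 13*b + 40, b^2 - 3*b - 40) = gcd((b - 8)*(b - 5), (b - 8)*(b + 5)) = b - 8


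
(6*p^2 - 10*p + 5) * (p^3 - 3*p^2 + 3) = 6*p^5 - 28*p^4 + 35*p^3 + 3*p^2 - 30*p + 15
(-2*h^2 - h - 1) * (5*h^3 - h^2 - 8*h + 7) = -10*h^5 - 3*h^4 + 12*h^3 - 5*h^2 + h - 7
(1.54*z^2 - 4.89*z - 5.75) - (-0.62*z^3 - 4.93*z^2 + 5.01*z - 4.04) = 0.62*z^3 + 6.47*z^2 - 9.9*z - 1.71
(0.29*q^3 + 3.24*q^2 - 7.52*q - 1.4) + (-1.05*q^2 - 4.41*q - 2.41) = 0.29*q^3 + 2.19*q^2 - 11.93*q - 3.81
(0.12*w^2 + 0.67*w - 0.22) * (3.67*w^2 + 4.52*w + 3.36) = 0.4404*w^4 + 3.0013*w^3 + 2.6242*w^2 + 1.2568*w - 0.7392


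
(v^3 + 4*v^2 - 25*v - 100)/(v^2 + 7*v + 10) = (v^2 - v - 20)/(v + 2)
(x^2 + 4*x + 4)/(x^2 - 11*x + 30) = (x^2 + 4*x + 4)/(x^2 - 11*x + 30)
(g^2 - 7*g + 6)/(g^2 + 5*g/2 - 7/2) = 2*(g - 6)/(2*g + 7)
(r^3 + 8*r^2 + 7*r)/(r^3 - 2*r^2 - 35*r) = (r^2 + 8*r + 7)/(r^2 - 2*r - 35)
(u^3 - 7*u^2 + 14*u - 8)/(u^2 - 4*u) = u - 3 + 2/u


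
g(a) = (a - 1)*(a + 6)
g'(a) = 2*a + 5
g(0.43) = -3.67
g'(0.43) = 5.86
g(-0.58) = -8.56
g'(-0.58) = 3.84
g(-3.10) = -11.89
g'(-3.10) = -1.20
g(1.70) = 5.39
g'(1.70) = 8.40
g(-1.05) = -10.15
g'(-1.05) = 2.90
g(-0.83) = -9.46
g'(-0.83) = 3.34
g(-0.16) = -6.77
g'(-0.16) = 4.68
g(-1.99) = -11.99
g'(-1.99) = 1.02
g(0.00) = -6.00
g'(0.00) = 5.00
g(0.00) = -6.00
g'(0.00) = 5.00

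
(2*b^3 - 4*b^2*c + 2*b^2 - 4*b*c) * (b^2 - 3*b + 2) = 2*b^5 - 4*b^4*c - 4*b^4 + 8*b^3*c - 2*b^3 + 4*b^2*c + 4*b^2 - 8*b*c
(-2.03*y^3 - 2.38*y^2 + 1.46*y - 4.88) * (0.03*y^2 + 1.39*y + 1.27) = -0.0609*y^5 - 2.8931*y^4 - 5.8425*y^3 - 1.1396*y^2 - 4.929*y - 6.1976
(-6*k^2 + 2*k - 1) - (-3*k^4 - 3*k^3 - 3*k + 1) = 3*k^4 + 3*k^3 - 6*k^2 + 5*k - 2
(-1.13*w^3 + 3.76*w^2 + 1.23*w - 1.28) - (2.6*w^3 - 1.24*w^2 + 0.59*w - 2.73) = -3.73*w^3 + 5.0*w^2 + 0.64*w + 1.45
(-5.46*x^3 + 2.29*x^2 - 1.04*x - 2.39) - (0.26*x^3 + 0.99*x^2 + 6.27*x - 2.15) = -5.72*x^3 + 1.3*x^2 - 7.31*x - 0.24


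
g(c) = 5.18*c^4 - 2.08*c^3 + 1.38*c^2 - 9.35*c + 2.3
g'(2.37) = 237.97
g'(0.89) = 2.77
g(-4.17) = 1782.41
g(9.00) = 32499.59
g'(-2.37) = -326.77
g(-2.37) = 223.33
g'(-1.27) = -65.36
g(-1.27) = 34.14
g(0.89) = -3.14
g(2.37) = 123.63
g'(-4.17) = -1631.81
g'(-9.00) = -15644.51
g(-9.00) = 35700.53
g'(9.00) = 14614.93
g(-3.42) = 842.28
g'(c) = 20.72*c^3 - 6.24*c^2 + 2.76*c - 9.35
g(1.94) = 47.54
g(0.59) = -2.54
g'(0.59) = -5.64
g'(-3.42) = -920.61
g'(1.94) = 123.80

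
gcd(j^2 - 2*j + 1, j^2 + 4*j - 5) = j - 1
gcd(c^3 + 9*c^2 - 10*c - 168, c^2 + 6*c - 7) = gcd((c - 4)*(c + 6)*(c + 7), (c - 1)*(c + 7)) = c + 7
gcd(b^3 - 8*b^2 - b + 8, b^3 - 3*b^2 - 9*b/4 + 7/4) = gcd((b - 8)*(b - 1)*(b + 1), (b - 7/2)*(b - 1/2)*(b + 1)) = b + 1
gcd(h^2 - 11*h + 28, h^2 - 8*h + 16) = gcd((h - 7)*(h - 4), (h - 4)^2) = h - 4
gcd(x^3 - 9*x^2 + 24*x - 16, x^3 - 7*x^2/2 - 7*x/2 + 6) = x^2 - 5*x + 4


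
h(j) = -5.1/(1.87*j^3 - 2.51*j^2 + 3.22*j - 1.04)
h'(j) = -5.1*(-5.61*j^2 + 5.02*j - 3.22)/(1.87*j^3 - 2.51*j^2 + 3.22*j - 1.04)^2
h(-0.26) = 2.45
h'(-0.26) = 5.78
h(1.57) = -1.01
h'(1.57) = 1.82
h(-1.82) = 0.19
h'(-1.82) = 0.22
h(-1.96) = 0.16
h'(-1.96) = 0.18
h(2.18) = -0.38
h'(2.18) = 0.54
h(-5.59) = 0.01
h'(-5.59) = 0.01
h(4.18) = -0.05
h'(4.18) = 0.04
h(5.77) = -0.02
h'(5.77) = 0.01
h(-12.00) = 0.00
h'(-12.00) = 0.00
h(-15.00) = 0.00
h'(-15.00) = 0.00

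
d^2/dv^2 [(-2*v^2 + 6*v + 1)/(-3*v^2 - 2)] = 2*(-54*v^3 - 63*v^2 + 108*v + 14)/(27*v^6 + 54*v^4 + 36*v^2 + 8)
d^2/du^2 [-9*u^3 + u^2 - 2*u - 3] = 2 - 54*u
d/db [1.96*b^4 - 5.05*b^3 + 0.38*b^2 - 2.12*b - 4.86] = 7.84*b^3 - 15.15*b^2 + 0.76*b - 2.12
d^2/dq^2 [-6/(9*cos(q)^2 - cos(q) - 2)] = 6*(-324*sin(q)^4 + 235*sin(q)^2 - 127*cos(q)/4 + 27*cos(3*q)/4 + 127)/(9*sin(q)^2 + cos(q) - 7)^3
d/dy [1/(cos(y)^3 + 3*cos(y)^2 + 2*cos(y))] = (3*sin(y) + 2*sin(y)/cos(y)^2 + 6*tan(y))/((cos(y) + 1)^2*(cos(y) + 2)^2)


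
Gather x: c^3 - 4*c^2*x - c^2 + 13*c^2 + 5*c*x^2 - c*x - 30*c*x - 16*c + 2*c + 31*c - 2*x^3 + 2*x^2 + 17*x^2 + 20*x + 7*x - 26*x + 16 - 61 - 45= c^3 + 12*c^2 + 17*c - 2*x^3 + x^2*(5*c + 19) + x*(-4*c^2 - 31*c + 1) - 90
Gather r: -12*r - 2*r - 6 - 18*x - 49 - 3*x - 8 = -14*r - 21*x - 63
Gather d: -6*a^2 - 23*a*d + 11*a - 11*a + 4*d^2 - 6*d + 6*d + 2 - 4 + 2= -6*a^2 - 23*a*d + 4*d^2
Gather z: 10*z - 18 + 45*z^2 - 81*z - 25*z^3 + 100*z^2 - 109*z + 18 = -25*z^3 + 145*z^2 - 180*z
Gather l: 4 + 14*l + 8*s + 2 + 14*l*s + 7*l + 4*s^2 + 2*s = l*(14*s + 21) + 4*s^2 + 10*s + 6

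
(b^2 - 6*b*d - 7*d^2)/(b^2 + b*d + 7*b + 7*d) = (b - 7*d)/(b + 7)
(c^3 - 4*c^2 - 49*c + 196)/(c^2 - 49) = c - 4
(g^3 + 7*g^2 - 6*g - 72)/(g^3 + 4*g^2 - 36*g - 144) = (g - 3)/(g - 6)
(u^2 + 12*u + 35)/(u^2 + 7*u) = (u + 5)/u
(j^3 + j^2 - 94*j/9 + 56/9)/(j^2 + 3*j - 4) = (j^2 - 3*j + 14/9)/(j - 1)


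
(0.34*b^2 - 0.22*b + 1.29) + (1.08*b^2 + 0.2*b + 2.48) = 1.42*b^2 - 0.02*b + 3.77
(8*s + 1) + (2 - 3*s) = 5*s + 3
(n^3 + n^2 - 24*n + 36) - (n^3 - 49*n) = n^2 + 25*n + 36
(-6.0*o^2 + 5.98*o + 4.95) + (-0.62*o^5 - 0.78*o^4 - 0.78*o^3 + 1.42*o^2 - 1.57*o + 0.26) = -0.62*o^5 - 0.78*o^4 - 0.78*o^3 - 4.58*o^2 + 4.41*o + 5.21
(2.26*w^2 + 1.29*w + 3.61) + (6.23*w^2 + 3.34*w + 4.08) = 8.49*w^2 + 4.63*w + 7.69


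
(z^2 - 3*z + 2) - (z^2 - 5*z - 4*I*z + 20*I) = 2*z + 4*I*z + 2 - 20*I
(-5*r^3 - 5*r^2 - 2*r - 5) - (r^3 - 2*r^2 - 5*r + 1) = -6*r^3 - 3*r^2 + 3*r - 6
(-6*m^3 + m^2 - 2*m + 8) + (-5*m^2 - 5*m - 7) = -6*m^3 - 4*m^2 - 7*m + 1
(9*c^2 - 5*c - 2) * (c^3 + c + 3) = 9*c^5 - 5*c^4 + 7*c^3 + 22*c^2 - 17*c - 6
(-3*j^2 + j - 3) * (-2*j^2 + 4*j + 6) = 6*j^4 - 14*j^3 - 8*j^2 - 6*j - 18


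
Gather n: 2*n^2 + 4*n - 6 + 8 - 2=2*n^2 + 4*n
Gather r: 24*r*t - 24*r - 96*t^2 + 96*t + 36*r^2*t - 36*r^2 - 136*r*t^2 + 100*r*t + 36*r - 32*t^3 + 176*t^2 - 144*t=r^2*(36*t - 36) + r*(-136*t^2 + 124*t + 12) - 32*t^3 + 80*t^2 - 48*t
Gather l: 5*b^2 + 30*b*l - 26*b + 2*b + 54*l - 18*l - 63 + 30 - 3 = 5*b^2 - 24*b + l*(30*b + 36) - 36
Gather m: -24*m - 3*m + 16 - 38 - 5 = -27*m - 27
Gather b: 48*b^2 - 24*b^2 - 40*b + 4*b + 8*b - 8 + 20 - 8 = 24*b^2 - 28*b + 4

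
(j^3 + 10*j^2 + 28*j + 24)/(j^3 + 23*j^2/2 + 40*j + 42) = 2*(j + 2)/(2*j + 7)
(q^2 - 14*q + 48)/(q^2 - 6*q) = (q - 8)/q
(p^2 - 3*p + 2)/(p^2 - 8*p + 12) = (p - 1)/(p - 6)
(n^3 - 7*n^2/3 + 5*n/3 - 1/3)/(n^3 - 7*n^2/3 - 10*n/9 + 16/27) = 9*(n^2 - 2*n + 1)/(9*n^2 - 18*n - 16)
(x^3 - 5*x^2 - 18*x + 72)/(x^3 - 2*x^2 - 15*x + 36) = (x - 6)/(x - 3)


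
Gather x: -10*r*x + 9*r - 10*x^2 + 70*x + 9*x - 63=9*r - 10*x^2 + x*(79 - 10*r) - 63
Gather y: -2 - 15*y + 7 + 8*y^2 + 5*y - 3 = 8*y^2 - 10*y + 2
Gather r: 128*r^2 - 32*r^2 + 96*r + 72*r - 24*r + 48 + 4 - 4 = 96*r^2 + 144*r + 48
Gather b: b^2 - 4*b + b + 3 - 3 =b^2 - 3*b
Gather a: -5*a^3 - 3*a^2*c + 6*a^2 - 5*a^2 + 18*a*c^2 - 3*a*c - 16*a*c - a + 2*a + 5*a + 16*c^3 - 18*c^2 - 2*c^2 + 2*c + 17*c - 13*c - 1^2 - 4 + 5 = -5*a^3 + a^2*(1 - 3*c) + a*(18*c^2 - 19*c + 6) + 16*c^3 - 20*c^2 + 6*c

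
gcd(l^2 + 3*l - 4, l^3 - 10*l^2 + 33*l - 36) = 1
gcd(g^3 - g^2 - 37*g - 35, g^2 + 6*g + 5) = g^2 + 6*g + 5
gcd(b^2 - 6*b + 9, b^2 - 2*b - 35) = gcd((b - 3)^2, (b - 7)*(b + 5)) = 1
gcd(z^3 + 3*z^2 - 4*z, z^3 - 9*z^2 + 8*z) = z^2 - z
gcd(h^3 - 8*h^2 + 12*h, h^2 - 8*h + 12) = h^2 - 8*h + 12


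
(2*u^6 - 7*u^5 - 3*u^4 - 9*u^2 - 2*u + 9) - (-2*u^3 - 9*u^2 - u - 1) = 2*u^6 - 7*u^5 - 3*u^4 + 2*u^3 - u + 10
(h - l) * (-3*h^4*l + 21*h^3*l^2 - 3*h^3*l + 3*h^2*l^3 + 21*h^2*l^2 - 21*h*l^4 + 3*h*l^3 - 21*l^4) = -3*h^5*l + 24*h^4*l^2 - 3*h^4*l - 18*h^3*l^3 + 24*h^3*l^2 - 24*h^2*l^4 - 18*h^2*l^3 + 21*h*l^5 - 24*h*l^4 + 21*l^5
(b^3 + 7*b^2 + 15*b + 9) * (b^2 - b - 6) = b^5 + 6*b^4 + 2*b^3 - 48*b^2 - 99*b - 54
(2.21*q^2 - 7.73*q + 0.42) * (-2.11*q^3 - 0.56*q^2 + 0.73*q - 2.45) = -4.6631*q^5 + 15.0727*q^4 + 5.0559*q^3 - 11.2926*q^2 + 19.2451*q - 1.029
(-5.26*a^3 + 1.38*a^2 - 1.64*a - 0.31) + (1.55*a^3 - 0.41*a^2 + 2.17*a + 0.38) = -3.71*a^3 + 0.97*a^2 + 0.53*a + 0.07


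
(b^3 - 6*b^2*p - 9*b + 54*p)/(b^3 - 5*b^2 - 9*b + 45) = (b - 6*p)/(b - 5)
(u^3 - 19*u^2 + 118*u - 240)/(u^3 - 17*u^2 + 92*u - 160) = (u - 6)/(u - 4)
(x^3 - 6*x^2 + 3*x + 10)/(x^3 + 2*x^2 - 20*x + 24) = (x^2 - 4*x - 5)/(x^2 + 4*x - 12)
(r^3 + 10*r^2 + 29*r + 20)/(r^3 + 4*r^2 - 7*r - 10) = (r + 4)/(r - 2)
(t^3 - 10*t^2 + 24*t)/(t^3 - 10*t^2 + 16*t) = (t^2 - 10*t + 24)/(t^2 - 10*t + 16)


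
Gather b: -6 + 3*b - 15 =3*b - 21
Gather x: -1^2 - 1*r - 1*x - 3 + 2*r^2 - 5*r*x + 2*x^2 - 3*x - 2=2*r^2 - r + 2*x^2 + x*(-5*r - 4) - 6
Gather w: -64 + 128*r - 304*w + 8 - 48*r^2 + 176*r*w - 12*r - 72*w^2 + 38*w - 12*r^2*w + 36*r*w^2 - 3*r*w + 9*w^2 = -48*r^2 + 116*r + w^2*(36*r - 63) + w*(-12*r^2 + 173*r - 266) - 56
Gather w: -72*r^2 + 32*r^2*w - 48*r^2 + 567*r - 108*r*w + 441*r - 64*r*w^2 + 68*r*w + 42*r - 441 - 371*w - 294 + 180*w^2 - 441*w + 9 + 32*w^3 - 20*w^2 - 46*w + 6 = -120*r^2 + 1050*r + 32*w^3 + w^2*(160 - 64*r) + w*(32*r^2 - 40*r - 858) - 720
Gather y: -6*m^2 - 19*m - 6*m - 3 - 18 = -6*m^2 - 25*m - 21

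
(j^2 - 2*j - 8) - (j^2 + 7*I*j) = -2*j - 7*I*j - 8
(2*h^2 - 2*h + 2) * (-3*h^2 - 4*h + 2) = -6*h^4 - 2*h^3 + 6*h^2 - 12*h + 4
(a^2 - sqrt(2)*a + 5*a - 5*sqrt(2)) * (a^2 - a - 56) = a^4 - sqrt(2)*a^3 + 4*a^3 - 61*a^2 - 4*sqrt(2)*a^2 - 280*a + 61*sqrt(2)*a + 280*sqrt(2)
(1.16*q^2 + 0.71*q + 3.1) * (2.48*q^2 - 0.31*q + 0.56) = 2.8768*q^4 + 1.4012*q^3 + 8.1175*q^2 - 0.5634*q + 1.736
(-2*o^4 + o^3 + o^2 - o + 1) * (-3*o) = 6*o^5 - 3*o^4 - 3*o^3 + 3*o^2 - 3*o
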